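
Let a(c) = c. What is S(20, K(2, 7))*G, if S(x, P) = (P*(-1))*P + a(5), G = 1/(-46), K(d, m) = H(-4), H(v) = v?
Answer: 11/46 ≈ 0.23913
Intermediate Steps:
K(d, m) = -4
G = -1/46 ≈ -0.021739
S(x, P) = 5 - P**2 (S(x, P) = (P*(-1))*P + 5 = (-P)*P + 5 = -P**2 + 5 = 5 - P**2)
S(20, K(2, 7))*G = (5 - 1*(-4)**2)*(-1/46) = (5 - 1*16)*(-1/46) = (5 - 16)*(-1/46) = -11*(-1/46) = 11/46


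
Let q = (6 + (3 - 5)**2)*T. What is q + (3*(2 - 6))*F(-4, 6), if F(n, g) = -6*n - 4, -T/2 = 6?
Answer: -360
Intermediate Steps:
T = -12 (T = -2*6 = -12)
F(n, g) = -4 - 6*n
q = -120 (q = (6 + (3 - 5)**2)*(-12) = (6 + (-2)**2)*(-12) = (6 + 4)*(-12) = 10*(-12) = -120)
q + (3*(2 - 6))*F(-4, 6) = -120 + (3*(2 - 6))*(-4 - 6*(-4)) = -120 + (3*(-4))*(-4 + 24) = -120 - 12*20 = -120 - 240 = -360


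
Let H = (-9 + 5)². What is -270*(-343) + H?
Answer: 92626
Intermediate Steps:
H = 16 (H = (-4)² = 16)
-270*(-343) + H = -270*(-343) + 16 = 92610 + 16 = 92626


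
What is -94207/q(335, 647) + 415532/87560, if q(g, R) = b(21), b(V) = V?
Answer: -2060009687/459690 ≈ -4481.3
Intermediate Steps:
q(g, R) = 21
-94207/q(335, 647) + 415532/87560 = -94207/21 + 415532/87560 = -94207*1/21 + 415532*(1/87560) = -94207/21 + 103883/21890 = -2060009687/459690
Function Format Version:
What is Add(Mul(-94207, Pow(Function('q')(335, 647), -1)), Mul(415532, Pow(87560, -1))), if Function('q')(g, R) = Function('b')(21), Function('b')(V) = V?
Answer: Rational(-2060009687, 459690) ≈ -4481.3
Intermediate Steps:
Function('q')(g, R) = 21
Add(Mul(-94207, Pow(Function('q')(335, 647), -1)), Mul(415532, Pow(87560, -1))) = Add(Mul(-94207, Pow(21, -1)), Mul(415532, Pow(87560, -1))) = Add(Mul(-94207, Rational(1, 21)), Mul(415532, Rational(1, 87560))) = Add(Rational(-94207, 21), Rational(103883, 21890)) = Rational(-2060009687, 459690)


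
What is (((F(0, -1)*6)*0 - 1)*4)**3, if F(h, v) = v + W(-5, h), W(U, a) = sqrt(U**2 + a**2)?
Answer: -64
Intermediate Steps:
F(h, v) = v + sqrt(25 + h**2) (F(h, v) = v + sqrt((-5)**2 + h**2) = v + sqrt(25 + h**2))
(((F(0, -1)*6)*0 - 1)*4)**3 = ((((-1 + sqrt(25 + 0**2))*6)*0 - 1)*4)**3 = ((((-1 + sqrt(25 + 0))*6)*0 - 1)*4)**3 = ((((-1 + sqrt(25))*6)*0 - 1)*4)**3 = ((((-1 + 5)*6)*0 - 1)*4)**3 = (((4*6)*0 - 1)*4)**3 = ((24*0 - 1)*4)**3 = ((0 - 1)*4)**3 = (-1*4)**3 = (-4)**3 = -64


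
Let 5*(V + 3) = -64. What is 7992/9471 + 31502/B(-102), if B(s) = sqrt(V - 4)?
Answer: 2664/3157 - 31502*I*sqrt(55)/33 ≈ 0.84384 - 7079.5*I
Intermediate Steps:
V = -79/5 (V = -3 + (1/5)*(-64) = -3 - 64/5 = -79/5 ≈ -15.800)
B(s) = 3*I*sqrt(55)/5 (B(s) = sqrt(-79/5 - 4) = sqrt(-99/5) = 3*I*sqrt(55)/5)
7992/9471 + 31502/B(-102) = 7992/9471 + 31502/((3*I*sqrt(55)/5)) = 7992*(1/9471) + 31502*(-I*sqrt(55)/33) = 2664/3157 - 31502*I*sqrt(55)/33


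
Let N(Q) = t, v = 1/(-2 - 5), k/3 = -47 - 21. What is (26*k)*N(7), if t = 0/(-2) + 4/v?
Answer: 148512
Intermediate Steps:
k = -204 (k = 3*(-47 - 21) = 3*(-68) = -204)
v = -⅐ (v = 1/(-7) = -⅐ ≈ -0.14286)
t = -28 (t = 0/(-2) + 4/(-⅐) = 0*(-½) + 4*(-7) = 0 - 28 = -28)
N(Q) = -28
(26*k)*N(7) = (26*(-204))*(-28) = -5304*(-28) = 148512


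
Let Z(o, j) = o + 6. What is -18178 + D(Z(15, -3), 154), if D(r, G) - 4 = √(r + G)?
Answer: -18174 + 5*√7 ≈ -18161.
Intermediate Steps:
Z(o, j) = 6 + o
D(r, G) = 4 + √(G + r) (D(r, G) = 4 + √(r + G) = 4 + √(G + r))
-18178 + D(Z(15, -3), 154) = -18178 + (4 + √(154 + (6 + 15))) = -18178 + (4 + √(154 + 21)) = -18178 + (4 + √175) = -18178 + (4 + 5*√7) = -18174 + 5*√7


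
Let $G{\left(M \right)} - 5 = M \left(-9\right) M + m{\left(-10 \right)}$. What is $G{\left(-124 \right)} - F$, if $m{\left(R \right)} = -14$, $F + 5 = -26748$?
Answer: $-111640$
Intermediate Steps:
$F = -26753$ ($F = -5 - 26748 = -26753$)
$G{\left(M \right)} = -9 - 9 M^{2}$ ($G{\left(M \right)} = 5 + \left(M \left(-9\right) M - 14\right) = 5 + \left(- 9 M M - 14\right) = 5 - \left(14 + 9 M^{2}\right) = -9 - 9 M^{2}$)
$G{\left(-124 \right)} - F = \left(-9 - 9 \left(-124\right)^{2}\right) - -26753 = \left(-9 - 138384\right) + 26753 = -138393 + 26753 = -111640$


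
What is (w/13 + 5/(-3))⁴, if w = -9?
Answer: 71639296/2313441 ≈ 30.967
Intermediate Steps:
(w/13 + 5/(-3))⁴ = (-9/13 + 5/(-3))⁴ = (-9*1/13 + 5*(-⅓))⁴ = (-9/13 - 5/3)⁴ = (-92/39)⁴ = 71639296/2313441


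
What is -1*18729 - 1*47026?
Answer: -65755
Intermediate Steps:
-1*18729 - 1*47026 = -18729 - 47026 = -65755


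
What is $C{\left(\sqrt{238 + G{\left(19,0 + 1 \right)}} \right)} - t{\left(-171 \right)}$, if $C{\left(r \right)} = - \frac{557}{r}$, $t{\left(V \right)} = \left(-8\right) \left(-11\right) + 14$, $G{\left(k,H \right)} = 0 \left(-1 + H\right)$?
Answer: $-102 - \frac{557 \sqrt{238}}{238} \approx -138.1$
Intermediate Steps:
$G{\left(k,H \right)} = 0$
$t{\left(V \right)} = 102$ ($t{\left(V \right)} = 88 + 14 = 102$)
$C{\left(\sqrt{238 + G{\left(19,0 + 1 \right)}} \right)} - t{\left(-171 \right)} = - \frac{557}{\sqrt{238 + 0}} - 102 = - \frac{557}{\sqrt{238}} - 102 = - 557 \frac{\sqrt{238}}{238} - 102 = - \frac{557 \sqrt{238}}{238} - 102 = -102 - \frac{557 \sqrt{238}}{238}$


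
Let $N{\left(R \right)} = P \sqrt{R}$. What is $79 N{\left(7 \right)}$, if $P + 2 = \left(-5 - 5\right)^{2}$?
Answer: $7742 \sqrt{7} \approx 20483.0$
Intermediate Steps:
$P = 98$ ($P = -2 + \left(-5 - 5\right)^{2} = -2 + \left(-10\right)^{2} = -2 + 100 = 98$)
$N{\left(R \right)} = 98 \sqrt{R}$
$79 N{\left(7 \right)} = 79 \cdot 98 \sqrt{7} = 7742 \sqrt{7}$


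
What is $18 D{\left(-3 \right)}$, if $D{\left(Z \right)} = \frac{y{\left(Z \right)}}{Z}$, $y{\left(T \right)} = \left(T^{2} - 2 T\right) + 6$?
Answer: $-126$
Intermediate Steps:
$y{\left(T \right)} = 6 + T^{2} - 2 T$
$D{\left(Z \right)} = \frac{6 + Z^{2} - 2 Z}{Z}$
$18 D{\left(-3 \right)} = 18 \left(-2 - 3 + \frac{6}{-3}\right) = 18 \left(-2 - 3 + 6 \left(- \frac{1}{3}\right)\right) = 18 \left(-2 - 3 - 2\right) = 18 \left(-7\right) = -126$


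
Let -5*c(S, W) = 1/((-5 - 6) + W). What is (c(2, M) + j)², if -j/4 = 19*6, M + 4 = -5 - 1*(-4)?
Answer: 1330717441/6400 ≈ 2.0792e+5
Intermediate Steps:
M = -5 (M = -4 + (-5 - 1*(-4)) = -4 + (-5 + 4) = -4 - 1 = -5)
j = -456 (j = -76*6 = -4*114 = -456)
c(S, W) = -1/(5*(-11 + W)) (c(S, W) = -1/(5*((-5 - 6) + W)) = -1/(5*(-11 + W)))
(c(2, M) + j)² = (-1/(-55 + 5*(-5)) - 456)² = (-1/(-55 - 25) - 456)² = (-1/(-80) - 456)² = (-1*(-1/80) - 456)² = (1/80 - 456)² = (-36479/80)² = 1330717441/6400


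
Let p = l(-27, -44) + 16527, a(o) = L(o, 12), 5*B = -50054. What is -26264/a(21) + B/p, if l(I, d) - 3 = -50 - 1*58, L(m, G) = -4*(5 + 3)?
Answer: 134683457/164220 ≈ 820.14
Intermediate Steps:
L(m, G) = -32 (L(m, G) = -4*8 = -32)
B = -50054/5 (B = (⅕)*(-50054) = -50054/5 ≈ -10011.)
a(o) = -32
l(I, d) = -105 (l(I, d) = 3 + (-50 - 1*58) = 3 + (-50 - 58) = 3 - 108 = -105)
p = 16422 (p = -105 + 16527 = 16422)
-26264/a(21) + B/p = -26264/(-32) - 50054/5/16422 = -26264*(-1/32) - 50054/5*1/16422 = 3283/4 - 25027/41055 = 134683457/164220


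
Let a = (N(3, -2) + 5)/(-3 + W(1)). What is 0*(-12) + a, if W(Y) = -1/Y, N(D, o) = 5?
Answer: -5/2 ≈ -2.5000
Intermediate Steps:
a = -5/2 (a = (5 + 5)/(-3 - 1/1) = 10/(-3 - 1*1) = 10/(-3 - 1) = 10/(-4) = 10*(-¼) = -5/2 ≈ -2.5000)
0*(-12) + a = 0*(-12) - 5/2 = 0 - 5/2 = -5/2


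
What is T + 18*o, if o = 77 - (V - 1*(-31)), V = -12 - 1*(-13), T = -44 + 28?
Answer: 794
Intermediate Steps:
T = -16
V = 1 (V = -12 + 13 = 1)
o = 45 (o = 77 - (1 - 1*(-31)) = 77 - (1 + 31) = 77 - 1*32 = 77 - 32 = 45)
T + 18*o = -16 + 18*45 = -16 + 810 = 794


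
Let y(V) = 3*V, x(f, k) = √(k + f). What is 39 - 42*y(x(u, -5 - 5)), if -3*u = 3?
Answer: 39 - 126*I*√11 ≈ 39.0 - 417.89*I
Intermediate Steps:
u = -1 (u = -⅓*3 = -1)
x(f, k) = √(f + k)
39 - 42*y(x(u, -5 - 5)) = 39 - 126*√(-1 + (-5 - 5)) = 39 - 126*√(-1 - 10) = 39 - 126*√(-11) = 39 - 126*I*√11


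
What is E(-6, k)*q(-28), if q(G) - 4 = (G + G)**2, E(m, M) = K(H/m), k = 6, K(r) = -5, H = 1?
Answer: -15700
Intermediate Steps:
E(m, M) = -5
q(G) = 4 + 4*G**2 (q(G) = 4 + (G + G)**2 = 4 + (2*G)**2 = 4 + 4*G**2)
E(-6, k)*q(-28) = -5*(4 + 4*(-28)**2) = -5*(4 + 4*784) = -5*(4 + 3136) = -5*3140 = -15700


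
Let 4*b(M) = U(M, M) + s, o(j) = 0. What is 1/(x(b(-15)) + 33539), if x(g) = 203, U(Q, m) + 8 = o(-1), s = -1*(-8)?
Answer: 1/33742 ≈ 2.9637e-5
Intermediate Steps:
s = 8
U(Q, m) = -8 (U(Q, m) = -8 + 0 = -8)
b(M) = 0 (b(M) = (-8 + 8)/4 = (¼)*0 = 0)
1/(x(b(-15)) + 33539) = 1/(203 + 33539) = 1/33742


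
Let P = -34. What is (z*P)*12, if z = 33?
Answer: -13464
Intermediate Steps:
(z*P)*12 = (33*(-34))*12 = -1122*12 = -13464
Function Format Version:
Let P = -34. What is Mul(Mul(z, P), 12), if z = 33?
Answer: -13464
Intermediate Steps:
Mul(Mul(z, P), 12) = Mul(Mul(33, -34), 12) = Mul(-1122, 12) = -13464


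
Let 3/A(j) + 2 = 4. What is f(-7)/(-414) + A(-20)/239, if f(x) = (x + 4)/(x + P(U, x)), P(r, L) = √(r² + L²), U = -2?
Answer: 2501/131928 + √53/552 ≈ 0.032146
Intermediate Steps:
A(j) = 3/2 (A(j) = 3/(-2 + 4) = 3/2)
P(r, L) = √(L² + r²)
f(x) = (4 + x)/(x + √(4 + x²)) (f(x) = (x + 4)/(x + √(x² + (-2)²)) = (4 + x)/(x + √(x² + 4)) = (4 + x)/(x + √(4 + x²)))
f(-7)/(-414) + A(-20)/239 = ((4 - 7)/(-7 + √(4 + (-7)²)))/(-414) + (3/2)/239 = (-3/(-7 + √(4 + 49)))*(-1/414) + (3/2)*(1/239) = (-3/(-7 + √53))*(-1/414) + 3/478 = -3/(-7 + √53)*(-1/414) + 3/478 = 1/(138*(-7 + √53)) + 3/478 = 3/478 + 1/(138*(-7 + √53))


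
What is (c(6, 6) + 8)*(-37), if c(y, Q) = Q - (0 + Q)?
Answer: -296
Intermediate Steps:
c(y, Q) = 0 (c(y, Q) = Q - Q = 0)
(c(6, 6) + 8)*(-37) = (0 + 8)*(-37) = 8*(-37) = -296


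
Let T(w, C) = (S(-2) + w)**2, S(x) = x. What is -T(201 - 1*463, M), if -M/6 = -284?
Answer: -69696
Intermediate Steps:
M = 1704 (M = -6*(-284) = 1704)
T(w, C) = (-2 + w)**2
-T(201 - 1*463, M) = -(-2 + (201 - 1*463))**2 = -(-2 + (201 - 463))**2 = -(-2 - 262)**2 = -1*(-264)**2 = -1*69696 = -69696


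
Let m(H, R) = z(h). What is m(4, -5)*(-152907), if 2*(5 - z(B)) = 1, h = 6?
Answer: -1376163/2 ≈ -6.8808e+5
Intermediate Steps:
z(B) = 9/2 (z(B) = 5 - ½*1 = 5 - ½ = 9/2)
m(H, R) = 9/2
m(4, -5)*(-152907) = (9/2)*(-152907) = -1376163/2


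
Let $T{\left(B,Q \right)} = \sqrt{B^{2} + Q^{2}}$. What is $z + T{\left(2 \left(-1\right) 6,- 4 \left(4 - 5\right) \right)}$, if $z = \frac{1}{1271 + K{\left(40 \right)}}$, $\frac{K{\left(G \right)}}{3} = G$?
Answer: $\frac{1}{1391} + 4 \sqrt{10} \approx 12.65$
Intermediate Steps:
$K{\left(G \right)} = 3 G$
$z = \frac{1}{1391}$ ($z = \frac{1}{1271 + 3 \cdot 40} = \frac{1}{1271 + 120} = \frac{1}{1391} \approx 0.00071891$)
$z + T{\left(2 \left(-1\right) 6,- 4 \left(4 - 5\right) \right)} = \frac{1}{1391} + \sqrt{\left(2 \left(-1\right) 6\right)^{2} + \left(- 4 \left(4 - 5\right)\right)^{2}} = \frac{1}{1391} + \sqrt{\left(\left(-2\right) 6\right)^{2} + \left(\left(-4\right) \left(-1\right)\right)^{2}} = \frac{1}{1391} + \sqrt{\left(-12\right)^{2} + 4^{2}} = \frac{1}{1391} + \sqrt{144 + 16} = \frac{1}{1391} + \sqrt{160} = \frac{1}{1391} + 4 \sqrt{10}$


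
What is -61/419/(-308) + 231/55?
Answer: 2710397/645260 ≈ 4.2005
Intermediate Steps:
-61/419/(-308) + 231/55 = -61*1/419*(-1/308) + 231*(1/55) = -61/419*(-1/308) + 21/5 = 61/129052 + 21/5 = 2710397/645260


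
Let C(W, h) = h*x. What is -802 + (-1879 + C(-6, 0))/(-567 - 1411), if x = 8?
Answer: -1584477/1978 ≈ -801.05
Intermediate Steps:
C(W, h) = 8*h (C(W, h) = h*8 = 8*h)
-802 + (-1879 + C(-6, 0))/(-567 - 1411) = -802 + (-1879 + 8*0)/(-567 - 1411) = -802 + (-1879 + 0)/(-1978) = -802 - 1879*(-1/1978) = -802 + 1879/1978 = -1584477/1978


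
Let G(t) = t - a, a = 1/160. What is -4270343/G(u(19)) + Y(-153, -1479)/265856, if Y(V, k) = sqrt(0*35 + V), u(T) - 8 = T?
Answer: -97607840/617 + 3*I*sqrt(17)/265856 ≈ -1.582e+5 + 4.6526e-5*I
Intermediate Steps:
a = 1/160 ≈ 0.0062500
u(T) = 8 + T
G(t) = -1/160 + t (G(t) = t - 1*1/160 = t - 1/160 = -1/160 + t)
Y(V, k) = sqrt(V) (Y(V, k) = sqrt(0 + V) = sqrt(V))
-4270343/G(u(19)) + Y(-153, -1479)/265856 = -4270343/(-1/160 + (8 + 19)) + sqrt(-153)/265856 = -4270343/(-1/160 + 27) + (3*I*sqrt(17))*(1/265856) = -4270343/4319/160 + 3*I*sqrt(17)/265856 = -4270343*160/4319 + 3*I*sqrt(17)/265856 = -97607840/617 + 3*I*sqrt(17)/265856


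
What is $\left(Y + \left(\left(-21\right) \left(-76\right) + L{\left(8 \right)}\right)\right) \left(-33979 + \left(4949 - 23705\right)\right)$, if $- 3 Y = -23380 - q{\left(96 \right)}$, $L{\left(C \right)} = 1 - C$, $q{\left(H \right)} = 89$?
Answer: $-496341820$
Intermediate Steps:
$Y = 7823$ ($Y = - \frac{-23380 - 89}{3} = \left(- \frac{1}{3}\right) \left(-23469\right) = 7823$)
$\left(Y + \left(\left(-21\right) \left(-76\right) + L{\left(8 \right)}\right)\right) \left(-33979 + \left(4949 - 23705\right)\right) = \left(7823 + \left(\left(-21\right) \left(-76\right) + \left(1 - 8\right)\right)\right) \left(-33979 + \left(4949 - 23705\right)\right) = \left(7823 + \left(1596 + \left(1 - 8\right)\right)\right) \left(-33979 + \left(4949 - 23705\right)\right) = \left(7823 + \left(1596 - 7\right)\right) \left(-33979 - 18756\right) = \left(7823 + 1589\right) \left(-52735\right) = 9412 \left(-52735\right) = -496341820$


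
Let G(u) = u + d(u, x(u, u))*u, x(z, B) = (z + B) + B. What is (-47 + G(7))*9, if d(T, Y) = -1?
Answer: -423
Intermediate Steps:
x(z, B) = z + 2*B (x(z, B) = (B + z) + B = z + 2*B)
G(u) = 0 (G(u) = u - u = 0)
(-47 + G(7))*9 = (-47 + 0)*9 = -47*9 = -423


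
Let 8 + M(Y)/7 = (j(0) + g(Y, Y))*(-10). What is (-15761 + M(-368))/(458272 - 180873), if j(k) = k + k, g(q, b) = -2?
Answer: -15677/277399 ≈ -0.056514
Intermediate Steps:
j(k) = 2*k
M(Y) = 84 (M(Y) = -56 + 7*((2*0 - 2)*(-10)) = -56 + 7*((0 - 2)*(-10)) = -56 + 7*(-2*(-10)) = -56 + 7*20 = -56 + 140 = 84)
(-15761 + M(-368))/(458272 - 180873) = (-15761 + 84)/(458272 - 180873) = -15677/277399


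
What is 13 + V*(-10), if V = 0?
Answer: 13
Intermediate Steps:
13 + V*(-10) = 13 + 0*(-10) = 13 + 0 = 13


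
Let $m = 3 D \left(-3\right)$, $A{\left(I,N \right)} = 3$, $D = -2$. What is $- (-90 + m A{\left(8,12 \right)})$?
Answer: $36$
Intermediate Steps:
$m = 18$ ($m = 3 \left(-2\right) \left(-3\right) = \left(-6\right) \left(-3\right) = 18$)
$- (-90 + m A{\left(8,12 \right)}) = - (-90 + 18 \cdot 3) = - (-90 + 54) = \left(-1\right) \left(-36\right) = 36$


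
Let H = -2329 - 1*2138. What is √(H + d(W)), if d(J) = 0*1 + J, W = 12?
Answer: 9*I*√55 ≈ 66.746*I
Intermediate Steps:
d(J) = J (d(J) = 0 + J = J)
H = -4467 (H = -2329 - 2138 = -4467)
√(H + d(W)) = √(-4467 + 12) = √(-4455) = 9*I*√55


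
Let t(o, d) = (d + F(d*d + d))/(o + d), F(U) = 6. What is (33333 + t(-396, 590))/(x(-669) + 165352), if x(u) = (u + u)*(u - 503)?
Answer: 3233599/168148336 ≈ 0.019231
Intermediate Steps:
t(o, d) = (6 + d)/(d + o) (t(o, d) = (d + 6)/(o + d) = (6 + d)/(d + o))
x(u) = 2*u*(-503 + u) (x(u) = (2*u)*(-503 + u) = 2*u*(-503 + u))
(33333 + t(-396, 590))/(x(-669) + 165352) = (33333 + (6 + 590)/(590 - 396))/(2*(-669)*(-503 - 669) + 165352) = (33333 + 596/194)/(2*(-669)*(-1172) + 165352) = (33333 + (1/194)*596)/(1568136 + 165352) = (33333 + 298/97)/1733488 = (3233599/97)*(1/1733488) = 3233599/168148336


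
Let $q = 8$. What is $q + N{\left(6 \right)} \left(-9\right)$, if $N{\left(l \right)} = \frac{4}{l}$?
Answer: $2$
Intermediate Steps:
$q + N{\left(6 \right)} \left(-9\right) = 8 + \frac{4}{6} \left(-9\right) = 8 + 4 \cdot \frac{1}{6} \left(-9\right) = 8 + \frac{2}{3} \left(-9\right) = 8 - 6 = 2$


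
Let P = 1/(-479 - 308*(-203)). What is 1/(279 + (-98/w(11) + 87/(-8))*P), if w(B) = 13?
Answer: 16615144/4635623261 ≈ 0.0035842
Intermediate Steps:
P = 1/159761 (P = -1/203/(-787) = -1/787*(-1/203) = 1/159761 ≈ 6.2593e-6)
1/(279 + (-98/w(11) + 87/(-8))*P) = 1/(279 + (-98/13 + 87/(-8))*(1/159761)) = 1/(279 + (-98*1/13 + 87*(-⅛))*(1/159761)) = 1/(279 + (-98/13 - 87/8)*(1/159761)) = 1/(279 - 1915/104*1/159761) = 1/(279 - 1915/16615144) = 1/(4635623261/16615144) = 16615144/4635623261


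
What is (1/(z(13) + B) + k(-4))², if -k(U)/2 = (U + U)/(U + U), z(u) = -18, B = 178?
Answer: 101761/25600 ≈ 3.9750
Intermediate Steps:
k(U) = -2 (k(U) = -2*(U + U)/(U + U) = -2*2*U/(2*U) = -2*2*U*1/(2*U) = -2*1 = -2)
(1/(z(13) + B) + k(-4))² = (1/(-18 + 178) - 2)² = (1/160 - 2)² = (-319/160)² = 101761/25600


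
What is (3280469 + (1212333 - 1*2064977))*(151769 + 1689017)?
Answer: 4469106270450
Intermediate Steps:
(3280469 + (1212333 - 1*2064977))*(151769 + 1689017) = (3280469 + (1212333 - 2064977))*1840786 = (3280469 - 852644)*1840786 = 2427825*1840786 = 4469106270450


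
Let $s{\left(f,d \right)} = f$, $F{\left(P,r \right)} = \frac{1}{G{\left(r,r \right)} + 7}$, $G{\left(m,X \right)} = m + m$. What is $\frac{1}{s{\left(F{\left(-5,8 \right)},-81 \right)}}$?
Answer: $23$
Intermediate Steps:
$G{\left(m,X \right)} = 2 m$
$F{\left(P,r \right)} = \frac{1}{7 + 2 r}$ ($F{\left(P,r \right)} = \frac{1}{2 r + 7} = \frac{1}{7 + 2 r}$)
$\frac{1}{s{\left(F{\left(-5,8 \right)},-81 \right)}} = \frac{1}{\frac{1}{7 + 2 \cdot 8}} = \frac{1}{\frac{1}{7 + 16}} = \frac{1}{\frac{1}{23}} = 23$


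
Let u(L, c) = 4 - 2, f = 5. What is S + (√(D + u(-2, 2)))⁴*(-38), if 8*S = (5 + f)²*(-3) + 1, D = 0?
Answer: -1515/8 ≈ -189.38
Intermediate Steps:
u(L, c) = 2
S = -299/8 (S = ((5 + 5)²*(-3) + 1)/8 = (10²*(-3) + 1)/8 = (100*(-3) + 1)/8 = (-300 + 1)/8 = (⅛)*(-299) = -299/8 ≈ -37.375)
S + (√(D + u(-2, 2)))⁴*(-38) = -299/8 + (√(0 + 2))⁴*(-38) = -299/8 + (√2)⁴*(-38) = -299/8 + 4*(-38) = -299/8 - 152 = -1515/8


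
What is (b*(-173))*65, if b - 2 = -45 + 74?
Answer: -348595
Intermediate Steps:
b = 31 (b = 2 + (-45 + 74) = 2 + 29 = 31)
(b*(-173))*65 = (31*(-173))*65 = -5363*65 = -348595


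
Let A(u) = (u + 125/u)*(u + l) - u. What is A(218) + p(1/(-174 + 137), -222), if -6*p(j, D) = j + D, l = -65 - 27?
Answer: 662039185/24198 ≈ 27359.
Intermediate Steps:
l = -92
p(j, D) = -D/6 - j/6 (p(j, D) = -(j + D)/6 = -(D + j)/6 = -D/6 - j/6)
A(u) = -u + (-92 + u)*(u + 125/u) (A(u) = (u + 125/u)*(u - 92) - u = (u + 125/u)*(-92 + u) - u = (-92 + u)*(u + 125/u) - u = -u + (-92 + u)*(u + 125/u))
A(218) + p(1/(-174 + 137), -222) = (125 + 218² - 11500/218 - 93*218) + (-⅙*(-222) - 1/(6*(-174 + 137))) = (125 + 47524 - 11500*1/218 - 20274) + (37 - ⅙/(-37)) = (125 + 47524 - 5750/109 - 20274) + (37 - ⅙*(-1/37)) = 2978125/109 + (37 + 1/222) = 2978125/109 + 8215/222 = 662039185/24198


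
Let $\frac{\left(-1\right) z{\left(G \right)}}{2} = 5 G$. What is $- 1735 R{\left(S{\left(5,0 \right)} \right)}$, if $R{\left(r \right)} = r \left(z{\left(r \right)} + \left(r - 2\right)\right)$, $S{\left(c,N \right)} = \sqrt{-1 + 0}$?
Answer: $-15615 + 3470 i \approx -15615.0 + 3470.0 i$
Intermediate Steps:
$z{\left(G \right)} = - 10 G$ ($z{\left(G \right)} = - 2 \cdot 5 G = - 10 G$)
$S{\left(c,N \right)} = i$ ($S{\left(c,N \right)} = \sqrt{-1} = i$)
$R{\left(r \right)} = r \left(-2 - 9 r\right)$ ($R{\left(r \right)} = r \left(- 10 r + \left(r - 2\right)\right) = r \left(- 10 r + \left(-2 + r\right)\right) = r \left(-2 - 9 r\right)$)
$- 1735 R{\left(S{\left(5,0 \right)} \right)} = - 1735 \left(- i \left(2 + 9 i\right)\right) = 1735 i \left(2 + 9 i\right)$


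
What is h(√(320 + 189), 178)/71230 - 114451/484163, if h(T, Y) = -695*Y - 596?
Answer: -34168355304/17243465245 ≈ -1.9815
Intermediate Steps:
h(T, Y) = -596 - 695*Y
h(√(320 + 189), 178)/71230 - 114451/484163 = (-596 - 695*178)/71230 - 114451/484163 = (-596 - 123710)*(1/71230) - 114451*1/484163 = -124306*1/71230 - 114451/484163 = -62153/35615 - 114451/484163 = -34168355304/17243465245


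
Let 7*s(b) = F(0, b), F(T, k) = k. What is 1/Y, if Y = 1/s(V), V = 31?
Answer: 31/7 ≈ 4.4286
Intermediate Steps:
s(b) = b/7
Y = 7/31 (Y = 1/((⅐)*31) = 1/(31/7) = 7/31 ≈ 0.22581)
1/Y = 1/(7/31) = 31/7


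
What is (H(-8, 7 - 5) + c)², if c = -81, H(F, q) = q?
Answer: 6241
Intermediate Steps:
(H(-8, 7 - 5) + c)² = ((7 - 5) - 81)² = (2 - 81)² = (-79)² = 6241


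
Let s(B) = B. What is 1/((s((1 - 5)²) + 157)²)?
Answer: 1/29929 ≈ 3.3412e-5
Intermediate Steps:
1/((s((1 - 5)²) + 157)²) = 1/(((1 - 5)² + 157)²) = 1/(((-4)² + 157)²) = 1/((16 + 157)²) = 1/(173²) = 1/29929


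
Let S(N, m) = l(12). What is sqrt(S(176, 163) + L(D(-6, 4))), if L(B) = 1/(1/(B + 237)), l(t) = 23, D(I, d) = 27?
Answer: sqrt(287) ≈ 16.941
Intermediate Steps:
S(N, m) = 23
L(B) = 237 + B (L(B) = 1/(1/(237 + B)) = 237 + B)
sqrt(S(176, 163) + L(D(-6, 4))) = sqrt(23 + (237 + 27)) = sqrt(23 + 264) = sqrt(287)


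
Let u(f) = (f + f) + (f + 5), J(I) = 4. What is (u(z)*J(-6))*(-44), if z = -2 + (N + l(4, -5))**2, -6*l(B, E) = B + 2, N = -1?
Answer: -1936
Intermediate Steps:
l(B, E) = -1/3 - B/6 (l(B, E) = -(B + 2)/6 = -(2 + B)/6 = -1/3 - B/6)
z = 2 (z = -2 + (-1 + (-1/3 - 1/6*4))**2 = -2 + (-1 + (-1/3 - 2/3))**2 = -2 + (-1 - 1)**2 = -2 + (-2)**2 = -2 + 4 = 2)
u(f) = 5 + 3*f (u(f) = 2*f + (5 + f) = 5 + 3*f)
(u(z)*J(-6))*(-44) = ((5 + 3*2)*4)*(-44) = ((5 + 6)*4)*(-44) = (11*4)*(-44) = 44*(-44) = -1936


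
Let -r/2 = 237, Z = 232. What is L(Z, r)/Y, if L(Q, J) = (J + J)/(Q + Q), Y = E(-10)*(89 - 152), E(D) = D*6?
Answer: -79/146160 ≈ -0.00054050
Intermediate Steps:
E(D) = 6*D
Y = 3780 (Y = (6*(-10))*(89 - 152) = -60*(-63) = 3780)
r = -474 (r = -2*237 = -474)
L(Q, J) = J/Q (L(Q, J) = (2*J)/((2*Q)) = (2*J)*(1/(2*Q)) = J/Q)
L(Z, r)/Y = -474/232/3780 = -474*1/232*(1/3780) = -237/116*1/3780 = -79/146160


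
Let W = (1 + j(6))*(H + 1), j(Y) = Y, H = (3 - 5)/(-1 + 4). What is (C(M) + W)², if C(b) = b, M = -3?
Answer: 4/9 ≈ 0.44444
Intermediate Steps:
H = -⅔ (H = -2/3 = -2*⅓ = -⅔ ≈ -0.66667)
W = 7/3 (W = (1 + 6)*(-⅔ + 1) = 7*(⅓) = 7/3 ≈ 2.3333)
(C(M) + W)² = (-3 + 7/3)² = (-⅔)² = 4/9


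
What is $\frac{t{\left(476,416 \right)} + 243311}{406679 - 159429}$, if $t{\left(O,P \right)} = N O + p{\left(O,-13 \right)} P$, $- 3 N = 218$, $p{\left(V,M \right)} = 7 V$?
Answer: $\frac{4784501}{741750} \approx 6.4503$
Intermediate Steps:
$N = - \frac{218}{3}$ ($N = \left(- \frac{1}{3}\right) 218 = - \frac{218}{3} \approx -72.667$)
$t{\left(O,P \right)} = - \frac{218 O}{3} + 7 O P$
$\frac{t{\left(476,416 \right)} + 243311}{406679 - 159429} = \frac{\frac{1}{3} \cdot 476 \left(-218 + 21 \cdot 416\right) + 243311}{406679 - 159429} = \frac{\frac{1}{3} \cdot 476 \left(-218 + 8736\right) + 243311}{247250} = \left(\frac{1}{3} \cdot 476 \cdot 8518 + 243311\right) \frac{1}{247250} = \left(\frac{4054568}{3} + 243311\right) \frac{1}{247250} = \frac{4784501}{3} \cdot \frac{1}{247250} = \frac{4784501}{741750}$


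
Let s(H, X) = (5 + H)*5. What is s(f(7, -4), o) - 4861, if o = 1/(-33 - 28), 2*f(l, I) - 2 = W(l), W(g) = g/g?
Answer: -9657/2 ≈ -4828.5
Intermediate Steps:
W(g) = 1
f(l, I) = 3/2 (f(l, I) = 1 + (½)*1 = 1 + ½ = 3/2)
o = -1/61 (o = 1/(-61) = -1/61 ≈ -0.016393)
s(H, X) = 25 + 5*H
s(f(7, -4), o) - 4861 = (25 + 5*(3/2)) - 4861 = (25 + 15/2) - 4861 = 65/2 - 4861 = -9657/2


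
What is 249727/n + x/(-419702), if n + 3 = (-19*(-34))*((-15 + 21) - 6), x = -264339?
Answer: -104810128337/1259106 ≈ -83242.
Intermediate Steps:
n = -3 (n = -3 + (-19*(-34))*((-15 + 21) - 6) = -3 + 646*(6 - 6) = -3 + 646*0 = -3 + 0 = -3)
249727/n + x/(-419702) = 249727/(-3) - 264339/(-419702) = 249727*(-⅓) - 264339*(-1/419702) = -249727/3 + 264339/419702 = -104810128337/1259106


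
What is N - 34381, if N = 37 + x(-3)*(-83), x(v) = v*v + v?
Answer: -34842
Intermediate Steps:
x(v) = v + v² (x(v) = v² + v = v + v²)
N = -461 (N = 37 - 3*(1 - 3)*(-83) = 37 - 3*(-2)*(-83) = 37 + 6*(-83) = 37 - 498 = -461)
N - 34381 = -461 - 34381 = -34842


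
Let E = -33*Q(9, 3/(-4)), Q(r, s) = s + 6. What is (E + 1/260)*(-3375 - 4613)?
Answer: 89952868/65 ≈ 1.3839e+6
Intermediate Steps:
Q(r, s) = 6 + s
E = -693/4 (E = -33*(6 + 3/(-4)) = -33*(6 + 3*(-1/4)) = -33*(6 - 3/4) = -33*21/4 = -693/4 ≈ -173.25)
(E + 1/260)*(-3375 - 4613) = (-693/4 + 1/260)*(-3375 - 4613) = (-693/4 + 1/260)*(-7988) = -11261/65*(-7988) = 89952868/65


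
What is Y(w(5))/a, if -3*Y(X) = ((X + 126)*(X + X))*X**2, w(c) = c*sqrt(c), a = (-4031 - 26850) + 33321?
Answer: -3125/732 - 2625*sqrt(5)/122 ≈ -52.381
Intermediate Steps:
a = 2440 (a = -30881 + 33321 = 2440)
w(c) = c**(3/2)
Y(X) = -2*X**3*(126 + X)/3 (Y(X) = -(X + 126)*(X + X)*X**2/3 = -(126 + X)*(2*X)*X**2/3 = -2*X*(126 + X)*X**2/3 = -2*X**3*(126 + X)/3)
Y(w(5))/a = (2*(5**(3/2))**3*(-126 - 5**(3/2))/3)/2440 = (2*(5*sqrt(5))**3*(-126 - 5*sqrt(5))/3)*(1/2440) = (2*(625*sqrt(5))*(-126 - 5*sqrt(5))/3)*(1/2440) = (1250*sqrt(5)*(-126 - 5*sqrt(5))/3)*(1/2440) = 125*sqrt(5)*(-126 - 5*sqrt(5))/732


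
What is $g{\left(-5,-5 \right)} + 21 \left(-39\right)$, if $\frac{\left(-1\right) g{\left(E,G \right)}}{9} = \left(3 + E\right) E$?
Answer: $-909$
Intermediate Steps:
$g{\left(E,G \right)} = - 9 E \left(3 + E\right)$ ($g{\left(E,G \right)} = - 9 \left(3 + E\right) E = - 9 E \left(3 + E\right)$)
$g{\left(-5,-5 \right)} + 21 \left(-39\right) = \left(-9\right) \left(-5\right) \left(3 - 5\right) + 21 \left(-39\right) = \left(-9\right) \left(-5\right) \left(-2\right) - 819 = -90 - 819 = -909$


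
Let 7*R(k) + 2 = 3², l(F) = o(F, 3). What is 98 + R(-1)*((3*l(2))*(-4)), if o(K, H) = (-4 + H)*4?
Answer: 146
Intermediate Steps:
o(K, H) = -16 + 4*H
l(F) = -4 (l(F) = -16 + 4*3 = -16 + 12 = -4)
R(k) = 1 (R(k) = -2/7 + (⅐)*3² = -2/7 + (⅐)*9 = -2/7 + 9/7 = 1)
98 + R(-1)*((3*l(2))*(-4)) = 98 + 1*((3*(-4))*(-4)) = 98 + 1*(-12*(-4)) = 98 + 1*48 = 98 + 48 = 146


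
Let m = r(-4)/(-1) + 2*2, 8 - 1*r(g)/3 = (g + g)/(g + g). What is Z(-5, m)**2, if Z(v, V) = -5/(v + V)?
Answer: 25/484 ≈ 0.051653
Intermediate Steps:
r(g) = 21 (r(g) = 24 - 3*(g + g)/(g + g) = 24 - 3*2*g/(2*g) = 24 - 3*2*g*1/(2*g) = 24 - 3*1 = 24 - 3 = 21)
m = -17 (m = 21/(-1) + 2*2 = 21*(-1) + 4 = -21 + 4 = -17)
Z(v, V) = -5/(V + v)
Z(-5, m)**2 = (-5/(-17 - 5))**2 = (-5/(-22))**2 = (-5*(-1/22))**2 = (5/22)**2 = 25/484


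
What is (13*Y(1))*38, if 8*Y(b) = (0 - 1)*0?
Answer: 0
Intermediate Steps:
Y(b) = 0 (Y(b) = ((0 - 1)*0)/8 = (-1*0)/8 = (⅛)*0 = 0)
(13*Y(1))*38 = (13*0)*38 = 0*38 = 0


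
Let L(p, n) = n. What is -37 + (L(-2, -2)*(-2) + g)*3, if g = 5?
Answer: -10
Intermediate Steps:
-37 + (L(-2, -2)*(-2) + g)*3 = -37 + (-2*(-2) + 5)*3 = -37 + (4 + 5)*3 = -37 + 9*3 = -37 + 27 = -10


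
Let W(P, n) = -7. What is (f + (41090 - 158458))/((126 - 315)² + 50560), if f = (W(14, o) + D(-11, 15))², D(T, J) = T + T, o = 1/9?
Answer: -116527/86281 ≈ -1.3506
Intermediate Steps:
o = ⅑ ≈ 0.11111
D(T, J) = 2*T
f = 841 (f = (-7 + 2*(-11))² = (-7 - 22)² = (-29)² = 841)
(f + (41090 - 158458))/((126 - 315)² + 50560) = (841 + (41090 - 158458))/((126 - 315)² + 50560) = (841 - 117368)/((-189)² + 50560) = -116527/(35721 + 50560) = -116527/86281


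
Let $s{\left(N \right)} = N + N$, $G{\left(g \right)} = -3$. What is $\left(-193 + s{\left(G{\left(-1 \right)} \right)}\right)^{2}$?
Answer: $39601$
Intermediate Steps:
$s{\left(N \right)} = 2 N$
$\left(-193 + s{\left(G{\left(-1 \right)} \right)}\right)^{2} = \left(-193 + 2 \left(-3\right)\right)^{2} = \left(-193 - 6\right)^{2} = \left(-199\right)^{2} = 39601$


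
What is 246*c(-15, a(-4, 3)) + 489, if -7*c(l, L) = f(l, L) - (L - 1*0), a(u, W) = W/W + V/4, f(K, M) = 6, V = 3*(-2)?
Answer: 1824/7 ≈ 260.57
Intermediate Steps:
V = -6
a(u, W) = -1/2 (a(u, W) = W/W - 6/4 = 1 - 6*1/4 = 1 - 3/2 = -1/2)
c(l, L) = -6/7 + L/7 (c(l, L) = -(6 - (L - 1*0))/7 = -(6 - (L + 0))/7 = -(6 - L)/7 = -6/7 + L/7)
246*c(-15, a(-4, 3)) + 489 = 246*(-6/7 + (1/7)*(-1/2)) + 489 = 246*(-6/7 - 1/14) + 489 = 246*(-13/14) + 489 = -1599/7 + 489 = 1824/7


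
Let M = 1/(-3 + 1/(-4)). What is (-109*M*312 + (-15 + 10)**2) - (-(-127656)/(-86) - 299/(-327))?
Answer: 168344728/14061 ≈ 11972.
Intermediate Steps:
M = -4/13 (M = 1/(-3 - 1/4) = 1/(-13/4) = -4/13 ≈ -0.30769)
(-109*M*312 + (-15 + 10)**2) - (-(-127656)/(-86) - 299/(-327)) = (-109*(-4/13)*312 + (-15 + 10)**2) - (-(-127656)/(-86) - 299/(-327)) = ((436/13)*312 + (-5)**2) - (-(-127656)*(-1)/86 - 299*(-1/327)) = (10464 + 25) - (-394*162/43 + 299/327) = 10489 - (-63828/43 + 299/327) = 10489 - 1*(-20858899/14061) = 10489 + 20858899/14061 = 168344728/14061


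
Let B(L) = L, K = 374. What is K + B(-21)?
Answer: 353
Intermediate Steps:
K + B(-21) = 374 - 21 = 353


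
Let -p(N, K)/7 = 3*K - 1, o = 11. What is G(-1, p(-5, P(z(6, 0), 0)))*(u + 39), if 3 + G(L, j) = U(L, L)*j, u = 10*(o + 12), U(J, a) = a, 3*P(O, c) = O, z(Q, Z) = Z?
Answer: -2690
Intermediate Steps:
P(O, c) = O/3
p(N, K) = 7 - 21*K (p(N, K) = -7*(3*K - 1) = -7*(-1 + 3*K) = 7 - 21*K)
u = 230 (u = 10*(11 + 12) = 10*23 = 230)
G(L, j) = -3 + L*j
G(-1, p(-5, P(z(6, 0), 0)))*(u + 39) = (-3 - (7 - 7*0))*(230 + 39) = (-3 - (7 - 21*0))*269 = (-3 - (7 + 0))*269 = (-3 - 1*7)*269 = (-3 - 7)*269 = -10*269 = -2690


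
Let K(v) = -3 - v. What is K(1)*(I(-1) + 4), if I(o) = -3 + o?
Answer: 0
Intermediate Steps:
K(1)*(I(-1) + 4) = (-3 - 1*1)*((-3 - 1) + 4) = (-3 - 1)*(-4 + 4) = -4*0 = 0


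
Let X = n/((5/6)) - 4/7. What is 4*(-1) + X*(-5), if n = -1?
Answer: 34/7 ≈ 4.8571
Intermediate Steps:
X = -62/35 (X = -1/(5/6) - 4/7 = -1/(5*(⅙)) - 4*⅐ = -1/⅚ - 4/7 = -1*6/5 - 4/7 = -6/5 - 4/7 = -62/35 ≈ -1.7714)
4*(-1) + X*(-5) = 4*(-1) - 62/35*(-5) = -4 + 62/7 = 34/7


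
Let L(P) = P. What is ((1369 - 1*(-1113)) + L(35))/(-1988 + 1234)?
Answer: -2517/754 ≈ -3.3382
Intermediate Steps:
((1369 - 1*(-1113)) + L(35))/(-1988 + 1234) = ((1369 - 1*(-1113)) + 35)/(-1988 + 1234) = ((1369 + 1113) + 35)/(-754) = (2482 + 35)*(-1/754) = 2517*(-1/754) = -2517/754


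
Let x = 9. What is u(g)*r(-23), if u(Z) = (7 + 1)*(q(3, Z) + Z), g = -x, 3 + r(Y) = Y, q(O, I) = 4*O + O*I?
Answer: 4992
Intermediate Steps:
q(O, I) = 4*O + I*O
r(Y) = -3 + Y
g = -9 (g = -1*9 = -9)
u(Z) = 96 + 32*Z (u(Z) = (7 + 1)*(3*(4 + Z) + Z) = 8*((12 + 3*Z) + Z) = 8*(12 + 4*Z) = 96 + 32*Z)
u(g)*r(-23) = (96 + 32*(-9))*(-3 - 23) = (96 - 288)*(-26) = -192*(-26) = 4992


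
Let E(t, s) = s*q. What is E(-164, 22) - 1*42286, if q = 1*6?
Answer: -42154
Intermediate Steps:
q = 6
E(t, s) = 6*s (E(t, s) = s*6 = 6*s)
E(-164, 22) - 1*42286 = 6*22 - 1*42286 = 132 - 42286 = -42154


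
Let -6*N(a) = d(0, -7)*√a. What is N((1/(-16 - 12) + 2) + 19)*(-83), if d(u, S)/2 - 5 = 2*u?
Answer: 415*√4109/42 ≈ 633.38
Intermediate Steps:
d(u, S) = 10 + 4*u (d(u, S) = 10 + 2*(2*u) = 10 + 4*u)
N(a) = -5*√a/3 (N(a) = -(10 + 4*0)*√a/6 = -(10 + 0)*√a/6 = -5*√a/3)
N((1/(-16 - 12) + 2) + 19)*(-83) = -5*√((1/(-16 - 12) + 2) + 19)/3*(-83) = -5*√((1/(-28) + 2) + 19)/3*(-83) = -5*√((-1/28 + 2) + 19)/3*(-83) = -5*√(55/28 + 19)/3*(-83) = -5*√4109/42*(-83) = 415*√4109/42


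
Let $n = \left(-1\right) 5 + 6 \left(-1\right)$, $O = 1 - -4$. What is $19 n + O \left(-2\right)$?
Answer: $-219$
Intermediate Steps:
$O = 5$ ($O = 1 + 4 = 5$)
$n = -11$ ($n = -5 - 6 = -11$)
$19 n + O \left(-2\right) = 19 \left(-11\right) + 5 \left(-2\right) = -209 - 10 = -219$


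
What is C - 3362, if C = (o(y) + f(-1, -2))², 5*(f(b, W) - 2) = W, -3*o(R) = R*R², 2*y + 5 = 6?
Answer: -48377831/14400 ≈ -3359.6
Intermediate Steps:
y = ½ (y = -5/2 + (½)*6 = -5/2 + 3 = ½ ≈ 0.50000)
o(R) = -R³/3 (o(R) = -R*R²/3 = -R³/3)
f(b, W) = 2 + W/5
C = 34969/14400 (C = (-(½)³/3 + (2 + (⅕)*(-2)))² = (-⅓*⅛ + (2 - ⅖))² = (-1/24 + 8/5)² = (187/120)² = 34969/14400 ≈ 2.4284)
C - 3362 = 34969/14400 - 3362 = -48377831/14400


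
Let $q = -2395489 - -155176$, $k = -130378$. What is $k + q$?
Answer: $-2370691$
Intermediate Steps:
$q = -2240313$ ($q = -2395489 + 155176 = -2240313$)
$k + q = -130378 - 2240313 = -2370691$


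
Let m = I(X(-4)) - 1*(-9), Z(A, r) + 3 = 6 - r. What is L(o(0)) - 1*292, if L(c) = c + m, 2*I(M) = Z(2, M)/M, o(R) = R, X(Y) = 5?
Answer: -1416/5 ≈ -283.20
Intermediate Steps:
Z(A, r) = 3 - r (Z(A, r) = -3 + (6 - r) = 3 - r)
I(M) = (3 - M)/(2*M) (I(M) = ((3 - M)/M)/2 = (3 - M)/(2*M))
m = 44/5 (m = (½)*(3 - 1*5)/5 - 1*(-9) = (½)*(⅕)*(3 - 5) + 9 = (½)*(⅕)*(-2) + 9 = -⅕ + 9 = 44/5 ≈ 8.8000)
L(c) = 44/5 + c (L(c) = c + 44/5 = 44/5 + c)
L(o(0)) - 1*292 = (44/5 + 0) - 1*292 = 44/5 - 292 = -1416/5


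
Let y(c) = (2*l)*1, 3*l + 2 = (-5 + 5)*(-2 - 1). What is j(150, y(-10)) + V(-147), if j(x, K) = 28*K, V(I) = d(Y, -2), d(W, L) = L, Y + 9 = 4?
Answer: -118/3 ≈ -39.333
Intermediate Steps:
Y = -5 (Y = -9 + 4 = -5)
l = -⅔ (l = -⅔ + ((-5 + 5)*(-2 - 1))/3 = -⅔ + (0*(-3))/3 = -⅔ + (⅓)*0 = -⅔ + 0 = -⅔ ≈ -0.66667)
y(c) = -4/3 (y(c) = (2*(-⅔))*1 = -4/3*1 = -4/3)
V(I) = -2
j(150, y(-10)) + V(-147) = 28*(-4/3) - 2 = -112/3 - 2 = -118/3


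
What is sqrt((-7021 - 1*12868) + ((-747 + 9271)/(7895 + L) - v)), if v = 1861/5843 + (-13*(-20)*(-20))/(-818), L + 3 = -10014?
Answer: I*sqrt(127936810821336193788142)/2535564007 ≈ 141.07*I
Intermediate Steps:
L = -10017 (L = -3 - 10014 = -10017)
v = 15952949/2389787 (v = 1861*(1/5843) + (260*(-20))*(-1/818) = 1861/5843 - 5200*(-1/818) = 1861/5843 + 2600/409 = 15952949/2389787 ≈ 6.6755)
sqrt((-7021 - 1*12868) + ((-747 + 9271)/(7895 + L) - v)) = sqrt((-7021 - 1*12868) + ((-747 + 9271)/(7895 - 10017) - 1*15952949/2389787)) = sqrt((-7021 - 12868) + (8524/(-2122) - 15952949/2389787)) = sqrt(-19889 + (8524*(-1/2122) - 15952949/2389787)) = sqrt(-19889 + (-4262/1061 - 15952949/2389787)) = sqrt(-19889 - 27111351083/2535564007) = sqrt(-50456943886306/2535564007) = I*sqrt(127936810821336193788142)/2535564007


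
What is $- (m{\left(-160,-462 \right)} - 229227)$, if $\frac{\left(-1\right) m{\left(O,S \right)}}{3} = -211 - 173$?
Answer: $228075$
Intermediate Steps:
$m{\left(O,S \right)} = 1152$ ($m{\left(O,S \right)} = - 3 \left(-211 - 173\right) = \left(-3\right) \left(-384\right) = 1152$)
$- (m{\left(-160,-462 \right)} - 229227) = - (1152 - 229227) = \left(-1\right) \left(-228075\right) = 228075$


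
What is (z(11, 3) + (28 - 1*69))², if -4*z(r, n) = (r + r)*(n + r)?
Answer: 13924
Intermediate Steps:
z(r, n) = -r*(n + r)/2 (z(r, n) = -(r + r)*(n + r)/4 = -2*r*(n + r)/4 = -r*(n + r)/2)
(z(11, 3) + (28 - 1*69))² = (-½*11*(3 + 11) + (28 - 1*69))² = (-½*11*14 + (28 - 69))² = (-77 - 41)² = (-118)² = 13924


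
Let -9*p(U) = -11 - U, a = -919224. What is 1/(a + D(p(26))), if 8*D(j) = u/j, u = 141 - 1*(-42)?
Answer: -296/272088657 ≈ -1.0879e-6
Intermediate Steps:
u = 183 (u = 141 + 42 = 183)
p(U) = 11/9 + U/9 (p(U) = -(-11 - U)/9 = 11/9 + U/9)
D(j) = 183/(8*j) (D(j) = (183/j)/8 = 183/(8*j))
1/(a + D(p(26))) = 1/(-919224 + 183/(8*(11/9 + (⅑)*26))) = 1/(-919224 + 183/(8*(11/9 + 26/9))) = 1/(-919224 + 183/(8*(37/9))) = 1/(-919224 + (183/8)*(9/37)) = 1/(-919224 + 1647/296) = 1/(-272088657/296) = -296/272088657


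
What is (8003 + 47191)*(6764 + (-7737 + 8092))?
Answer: 392926086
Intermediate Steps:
(8003 + 47191)*(6764 + (-7737 + 8092)) = 55194*(6764 + 355) = 55194*7119 = 392926086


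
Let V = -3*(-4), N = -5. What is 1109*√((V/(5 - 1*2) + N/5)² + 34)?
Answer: 1109*√43 ≈ 7272.2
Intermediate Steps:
V = 12
1109*√((V/(5 - 1*2) + N/5)² + 34) = 1109*√((12/(5 - 1*2) - 5/5)² + 34) = 1109*√((12/(5 - 2) - 5*⅕)² + 34) = 1109*√((12/3 - 1)² + 34) = 1109*√((12*(⅓) - 1)² + 34) = 1109*√((4 - 1)² + 34) = 1109*√(3² + 34) = 1109*√(9 + 34) = 1109*√43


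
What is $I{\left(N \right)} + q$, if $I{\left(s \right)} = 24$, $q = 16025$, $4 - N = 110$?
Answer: $16049$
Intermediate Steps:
$N = -106$ ($N = 4 - 110 = -106$)
$I{\left(N \right)} + q = 24 + 16025 = 16049$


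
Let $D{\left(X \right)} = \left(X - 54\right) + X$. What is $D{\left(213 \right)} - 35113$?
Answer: $-34741$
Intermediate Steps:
$D{\left(X \right)} = -54 + 2 X$ ($D{\left(X \right)} = \left(-54 + X\right) + X = -54 + 2 X$)
$D{\left(213 \right)} - 35113 = \left(-54 + 2 \cdot 213\right) - 35113 = \left(-54 + 426\right) - 35113 = 372 - 35113 = -34741$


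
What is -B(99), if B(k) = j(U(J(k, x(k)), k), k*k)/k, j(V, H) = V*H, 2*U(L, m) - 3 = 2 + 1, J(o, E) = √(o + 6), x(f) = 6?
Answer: -297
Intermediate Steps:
J(o, E) = √(6 + o)
U(L, m) = 3 (U(L, m) = 3/2 + (2 + 1)/2 = 3/2 + (½)*3 = 3/2 + 3/2 = 3)
j(V, H) = H*V
B(k) = 3*k (B(k) = ((k*k)*3)/k = (k²*3)/k = (3*k²)/k = 3*k)
-B(99) = -3*99 = -1*297 = -297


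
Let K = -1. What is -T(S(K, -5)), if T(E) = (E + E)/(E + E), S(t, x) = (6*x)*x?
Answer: -1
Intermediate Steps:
S(t, x) = 6*x**2
T(E) = 1 (T(E) = (2*E)/((2*E)) = (2*E)*(1/(2*E)) = 1)
-T(S(K, -5)) = -1*1 = -1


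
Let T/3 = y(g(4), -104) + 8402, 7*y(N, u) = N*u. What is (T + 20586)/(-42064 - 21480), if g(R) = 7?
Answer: -5685/7943 ≈ -0.71572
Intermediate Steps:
y(N, u) = N*u/7 (y(N, u) = (N*u)/7 = N*u/7)
T = 24894 (T = 3*((1/7)*7*(-104) + 8402) = 3*(-104 + 8402) = 3*8298 = 24894)
(T + 20586)/(-42064 - 21480) = (24894 + 20586)/(-42064 - 21480) = 45480/(-63544) = 45480*(-1/63544) = -5685/7943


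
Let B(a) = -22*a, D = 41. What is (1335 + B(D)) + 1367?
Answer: 1800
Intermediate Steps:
(1335 + B(D)) + 1367 = (1335 - 22*41) + 1367 = (1335 - 902) + 1367 = 433 + 1367 = 1800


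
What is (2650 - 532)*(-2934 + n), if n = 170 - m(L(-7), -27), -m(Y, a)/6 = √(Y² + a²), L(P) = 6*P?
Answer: -5854152 + 38124*√277 ≈ -5.2196e+6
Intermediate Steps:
m(Y, a) = -6*√(Y² + a²)
n = 170 + 18*√277 (n = 170 - (-6)*√((6*(-7))² + (-27)²) = 170 - (-6)*√((-42)² + 729) = 170 - (-6)*√(1764 + 729) = 170 - (-6)*√2493 = 170 - (-6)*3*√277 = 170 - (-18)*√277 = 170 + 18*√277 ≈ 469.58)
(2650 - 532)*(-2934 + n) = (2650 - 532)*(-2934 + (170 + 18*√277)) = 2118*(-2764 + 18*√277) = -5854152 + 38124*√277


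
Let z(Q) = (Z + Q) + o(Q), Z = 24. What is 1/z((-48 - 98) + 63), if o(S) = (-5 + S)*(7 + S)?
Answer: 1/6629 ≈ 0.00015085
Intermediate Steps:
z(Q) = -11 + Q² + 3*Q (z(Q) = (24 + Q) + (-35 + Q² + 2*Q) = -11 + Q² + 3*Q)
1/z((-48 - 98) + 63) = 1/(-11 + ((-48 - 98) + 63)² + 3*((-48 - 98) + 63)) = 1/(-11 + (-146 + 63)² + 3*(-146 + 63)) = 1/(-11 + (-83)² + 3*(-83)) = 1/(-11 + 6889 - 249) = 1/6629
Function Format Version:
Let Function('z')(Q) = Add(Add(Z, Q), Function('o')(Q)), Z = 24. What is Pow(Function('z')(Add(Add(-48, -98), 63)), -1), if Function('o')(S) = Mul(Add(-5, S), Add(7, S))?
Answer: Rational(1, 6629) ≈ 0.00015085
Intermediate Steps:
Function('z')(Q) = Add(-11, Pow(Q, 2), Mul(3, Q)) (Function('z')(Q) = Add(Add(24, Q), Add(-35, Pow(Q, 2), Mul(2, Q))) = Add(-11, Pow(Q, 2), Mul(3, Q)))
Pow(Function('z')(Add(Add(-48, -98), 63)), -1) = Pow(Add(-11, Pow(Add(Add(-48, -98), 63), 2), Mul(3, Add(Add(-48, -98), 63))), -1) = Pow(Add(-11, Pow(Add(-146, 63), 2), Mul(3, Add(-146, 63))), -1) = Pow(Add(-11, Pow(-83, 2), Mul(3, -83)), -1) = Pow(Add(-11, 6889, -249), -1) = Pow(6629, -1) = Rational(1, 6629)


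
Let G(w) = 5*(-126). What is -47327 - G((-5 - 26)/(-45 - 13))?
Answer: -46697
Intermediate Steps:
G(w) = -630
-47327 - G((-5 - 26)/(-45 - 13)) = -47327 - 1*(-630) = -47327 + 630 = -46697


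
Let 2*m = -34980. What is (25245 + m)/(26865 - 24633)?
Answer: 2585/744 ≈ 3.4745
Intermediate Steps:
m = -17490 (m = (1/2)*(-34980) = -17490)
(25245 + m)/(26865 - 24633) = (25245 - 17490)/(26865 - 24633) = 7755/2232 = 7755*(1/2232) = 2585/744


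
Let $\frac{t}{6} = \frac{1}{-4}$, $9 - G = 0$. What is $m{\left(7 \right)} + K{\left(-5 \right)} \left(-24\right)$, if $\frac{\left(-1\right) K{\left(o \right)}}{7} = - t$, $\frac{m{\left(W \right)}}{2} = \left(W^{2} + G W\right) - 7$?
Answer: $462$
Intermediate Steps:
$G = 9$ ($G = 9 - 0 = 9 + 0 = 9$)
$t = - \frac{3}{2}$ ($t = \frac{6}{-4} = 6 \left(- \frac{1}{4}\right) = - \frac{3}{2} \approx -1.5$)
$m{\left(W \right)} = -14 + 2 W^{2} + 18 W$ ($m{\left(W \right)} = 2 \left(\left(W^{2} + 9 W\right) - 7\right) = 2 \left(-7 + W^{2} + 9 W\right) = -14 + 2 W^{2} + 18 W$)
$K{\left(o \right)} = - \frac{21}{2}$ ($K{\left(o \right)} = - 7 \left(\left(-1\right) \left(- \frac{3}{2}\right)\right) = \left(-7\right) \frac{3}{2} = - \frac{21}{2}$)
$m{\left(7 \right)} + K{\left(-5 \right)} \left(-24\right) = \left(-14 + 2 \cdot 7^{2} + 18 \cdot 7\right) - -252 = \left(-14 + 2 \cdot 49 + 126\right) + 252 = \left(-14 + 98 + 126\right) + 252 = 210 + 252 = 462$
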